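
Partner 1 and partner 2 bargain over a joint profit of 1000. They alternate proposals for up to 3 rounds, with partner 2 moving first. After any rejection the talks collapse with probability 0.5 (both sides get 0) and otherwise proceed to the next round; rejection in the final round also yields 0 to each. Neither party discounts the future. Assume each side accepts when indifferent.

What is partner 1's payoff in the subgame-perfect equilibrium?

250

Round 3 (partner 2 proposes): partner 1 will accept anything ≥ 0, so partner 2 offers 0 and keeps 1000.
Round 2 (partner 1 proposes): rejecting gives partner 2 an expected 0.5 × 1000 = 500. Partner 1 offers 500 and keeps 1000 − 500 = 500.
Round 1 (partner 2 proposes): rejecting gives partner 1 an expected 0.5 × 500 = 250, so partner 2 offers 250, keeping 750.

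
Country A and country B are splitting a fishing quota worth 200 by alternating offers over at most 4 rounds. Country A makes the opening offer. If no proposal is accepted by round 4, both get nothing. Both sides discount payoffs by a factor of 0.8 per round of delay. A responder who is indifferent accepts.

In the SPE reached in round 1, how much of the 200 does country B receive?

134.4

Round 4 (country B proposes): country A will accept anything ≥ 0, so country B offers 0 and keeps 200.
Round 3 (country A proposes): country B can get 200 next round, worth 0.8 × 200 = 160 now; country A offers that and keeps 40.
Round 2 (country B proposes): country A can get 40 next round, worth 0.8 × 40 = 32 now; country B offers that and keeps 168.
Round 1 (country A proposes): country B can get 168 next round, worth 0.8 × 168 = 134.4 now, so country A offers 134.4, keeping 65.6.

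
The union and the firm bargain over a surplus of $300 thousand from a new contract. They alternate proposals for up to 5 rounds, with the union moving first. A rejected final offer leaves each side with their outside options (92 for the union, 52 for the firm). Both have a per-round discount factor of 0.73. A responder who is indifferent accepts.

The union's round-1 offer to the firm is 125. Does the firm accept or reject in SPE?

Accept

Round 5 (the union proposes): the firm gets 52 if talks fail, so the union offers 52 and keeps 248.
Round 4 (the firm proposes): the union can get 248 next round, worth 0.73 × 248 = 181.04 now, so the firm offers 181.04, keeping 118.96.
Round 3 (the union proposes): the firm can get 118.96 next round, worth 0.73 × 118.96 = 86.8408 now, so the union offers 86.8408, keeping 213.1592.
Round 2 (the firm proposes): the union can get 213.1592 next round, worth 0.73 × 213.1592 = 155.606216 now, so the firm offers 155.606216, keeping 144.393784.
So by rejecting in round 1, the firm gets 144.393784 next round, worth 0.73 × 144.393784 = 105.40746232 now.
Offer 125 ≥ 105.40746232, so the firm accepts.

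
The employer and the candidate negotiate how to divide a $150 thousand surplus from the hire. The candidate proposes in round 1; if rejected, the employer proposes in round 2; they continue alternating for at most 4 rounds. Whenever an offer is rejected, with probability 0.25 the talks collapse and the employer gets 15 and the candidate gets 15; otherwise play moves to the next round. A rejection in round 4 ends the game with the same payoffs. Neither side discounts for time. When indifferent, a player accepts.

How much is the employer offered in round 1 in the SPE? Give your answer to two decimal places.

88.13

Round 4 (the employer proposes): the candidate gets 15 if talks fail, so the employer offers 15 and keeps 135.
Round 3 (the candidate proposes): rejecting gives the employer an expected 0.75 × 135 + 0.25 × 15 = 105. The candidate offers 105 and keeps 150 − 105 = 45.
Round 2 (the employer proposes): rejecting gives the candidate an expected 0.75 × 45 + 0.25 × 15 = 37.5. The employer offers 37.5 and keeps 150 − 37.5 = 112.5.
Round 1 (the candidate proposes): rejecting gives the employer an expected 0.75 × 112.5 + 0.25 × 15 = 88.125. The candidate offers 88.125 and keeps 150 − 88.125 = 61.875.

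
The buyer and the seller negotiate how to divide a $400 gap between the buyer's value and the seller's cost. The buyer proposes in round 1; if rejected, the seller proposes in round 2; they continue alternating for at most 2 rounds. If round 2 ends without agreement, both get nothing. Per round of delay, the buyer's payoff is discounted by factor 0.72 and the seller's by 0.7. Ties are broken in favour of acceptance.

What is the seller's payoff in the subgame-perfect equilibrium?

280

Solve by backward induction from round 2.
Round 2 (the seller proposes): the buyer will accept anything ≥ 0, so the seller offers 0 and keeps 400.
Round 1 (the buyer proposes): the seller can get 400 next round, worth 0.7 × 400 = 280 now, so the buyer offers 280, keeping 120.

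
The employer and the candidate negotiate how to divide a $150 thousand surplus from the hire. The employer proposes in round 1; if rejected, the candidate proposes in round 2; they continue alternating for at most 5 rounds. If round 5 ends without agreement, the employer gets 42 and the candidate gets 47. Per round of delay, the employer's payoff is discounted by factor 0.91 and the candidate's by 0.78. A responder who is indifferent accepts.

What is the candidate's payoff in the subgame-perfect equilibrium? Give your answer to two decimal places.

41.68

Round 5 (the employer proposes): the candidate gets 47 if talks fail, so the employer offers 47 and keeps 103.
Round 4 (the candidate proposes): the employer can get 103 next round, worth 0.91 × 103 = 93.73 now. The candidate offers 93.73 and keeps 150 − 93.73 = 56.27.
Round 3 (the employer proposes): the candidate can get 56.27 next round, worth 0.78 × 56.27 = 43.8906 now, so the employer offers 43.8906, keeping 106.1094.
Round 2 (the candidate proposes): the employer can get 106.1094 next round, worth 0.91 × 106.1094 = 96.559554 now, so the candidate offers 96.559554, keeping 53.440446.
Round 1 (the employer proposes): the candidate can get 53.440446 next round, worth 0.78 × 53.440446 = 41.68354788 now, so the employer offers 41.68354788, keeping 108.31645212.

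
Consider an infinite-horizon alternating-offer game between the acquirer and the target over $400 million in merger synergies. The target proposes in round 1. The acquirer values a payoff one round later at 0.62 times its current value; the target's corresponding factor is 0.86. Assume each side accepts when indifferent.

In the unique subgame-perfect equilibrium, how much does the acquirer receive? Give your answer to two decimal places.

74.38

In a stationary SPE each proposer offers the other exactly their discounted continuation value.
If the target keeps x when proposing and the acquirer keeps y when proposing, then x = 400 − 0.62y and y = 400 − 0.86x.
Solving: x = 400(1 − 0.62) / (1 − 0.86·0.62) = 152 / 0.4668 ≈ 325.6213.
The acquirer gets 400 − 325.6213 ≈ 74.3787.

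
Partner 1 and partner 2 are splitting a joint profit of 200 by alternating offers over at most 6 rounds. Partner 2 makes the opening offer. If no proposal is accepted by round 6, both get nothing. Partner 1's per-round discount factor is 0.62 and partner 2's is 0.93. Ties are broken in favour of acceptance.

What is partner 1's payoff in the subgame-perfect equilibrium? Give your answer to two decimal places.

54.91

Solve by backward induction from round 6.
Round 6 (partner 1 proposes): partner 2 will accept anything ≥ 0, so partner 1 offers 0 and keeps 200.
Round 5 (partner 2 proposes): partner 1 can get 200 next round, worth 0.62 × 200 = 124 now; partner 2 offers that and keeps 76.
Round 4 (partner 1 proposes): partner 2 can get 76 next round, worth 0.93 × 76 = 70.68 now; partner 1 offers that and keeps 129.32.
Round 3 (partner 2 proposes): partner 1 can get 129.32 next round, worth 0.62 × 129.32 = 80.1784 now, so partner 2 offers 80.1784, keeping 119.8216.
Round 2 (partner 1 proposes): partner 2 can get 119.8216 next round, worth 0.93 × 119.8216 = 111.434088 now, so partner 1 offers 111.434088, keeping 88.565912.
Round 1 (partner 2 proposes): partner 1 can get 88.565912 next round, worth 0.62 × 88.565912 = 54.91086544 now; partner 2 offers that and keeps 145.08913456.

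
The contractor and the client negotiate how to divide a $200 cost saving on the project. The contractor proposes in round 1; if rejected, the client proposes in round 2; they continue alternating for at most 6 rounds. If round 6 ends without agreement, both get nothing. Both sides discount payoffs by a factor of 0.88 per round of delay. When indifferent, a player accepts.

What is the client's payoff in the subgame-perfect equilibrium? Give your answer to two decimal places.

143.02

Work backward from the last round.
Round 6 (the client proposes): rejection yields 0 for the contractor; the client offers 0 and keeps 200.
Round 5 (the contractor proposes): the client can get 200 next round, worth 0.88 × 200 = 176 now; the contractor offers that and keeps 24.
Round 4 (the client proposes): the contractor can get 24 next round, worth 0.88 × 24 = 21.12 now; the client offers that and keeps 178.88.
Round 3 (the contractor proposes): the client can get 178.88 next round, worth 0.88 × 178.88 = 157.4144 now, so the contractor offers 157.4144, keeping 42.5856.
Round 2 (the client proposes): the contractor can get 42.5856 next round, worth 0.88 × 42.5856 = 37.475328 now. The client offers 37.475328 and keeps 200 − 37.475328 = 162.524672.
Round 1 (the contractor proposes): the client can get 162.524672 next round, worth 0.88 × 162.524672 = 143.02171136 now, so the contractor offers 143.02171136, keeping 56.97828864.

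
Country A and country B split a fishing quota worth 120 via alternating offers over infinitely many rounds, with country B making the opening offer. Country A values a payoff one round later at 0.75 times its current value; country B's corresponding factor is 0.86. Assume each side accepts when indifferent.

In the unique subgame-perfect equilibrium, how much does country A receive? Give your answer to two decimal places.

35.49

Let x be country B's share when country B proposes and y be country A's share when country A proposes.
Country A accepts iff offered ≥ 0.75·y, so x = 120 − 0.75y. Symmetrically y = 120 − 0.86x.
Substituting: x = 120 − 0.75(120 − 0.86x), giving x(1 − 0.86·0.75) = 120(1 − 0.75).
So x = 120 × 0.25 / 0.355 ≈ 84.5070, and country A receives 120 − x ≈ 35.4930.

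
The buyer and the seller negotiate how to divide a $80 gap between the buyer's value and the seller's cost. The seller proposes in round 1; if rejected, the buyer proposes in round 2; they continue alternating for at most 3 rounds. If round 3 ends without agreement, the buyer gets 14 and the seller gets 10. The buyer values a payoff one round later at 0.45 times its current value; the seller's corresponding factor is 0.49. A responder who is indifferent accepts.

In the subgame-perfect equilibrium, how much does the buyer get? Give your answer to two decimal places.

Round 3 (the seller proposes): the buyer gets 14 if talks fail, so the seller offers 14 and keeps 66.
Round 2 (the buyer proposes): the seller can get 66 next round, worth 0.49 × 66 = 32.34 now, so the buyer offers 32.34, keeping 47.66.
Round 1 (the seller proposes): the buyer can get 47.66 next round, worth 0.45 × 47.66 = 21.447 now, so the seller offers 21.447, keeping 58.553.

21.45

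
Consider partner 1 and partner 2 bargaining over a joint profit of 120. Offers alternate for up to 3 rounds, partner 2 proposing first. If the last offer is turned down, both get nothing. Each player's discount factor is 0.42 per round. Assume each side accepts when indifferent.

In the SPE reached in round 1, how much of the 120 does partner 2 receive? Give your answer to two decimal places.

Round 3 (partner 2 proposes): partner 1 will accept anything ≥ 0, so partner 2 offers 0 and keeps 120.
Round 2 (partner 1 proposes): partner 2 can get 120 next round, worth 0.42 × 120 = 50.4 now, so partner 1 offers 50.4, keeping 69.6.
Round 1 (partner 2 proposes): partner 1 can get 69.6 next round, worth 0.42 × 69.6 = 29.232 now, so partner 2 offers 29.232, keeping 90.768.

90.77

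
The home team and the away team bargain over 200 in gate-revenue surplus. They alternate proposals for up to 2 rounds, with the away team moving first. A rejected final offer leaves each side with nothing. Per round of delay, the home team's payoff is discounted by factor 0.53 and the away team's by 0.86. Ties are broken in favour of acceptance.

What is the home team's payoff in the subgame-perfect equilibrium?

106

By backward induction:
Round 2 (the home team proposes): the away team will accept anything ≥ 0, so the home team offers 0 and keeps 200.
Round 1 (the away team proposes): the home team can get 200 next round, worth 0.53 × 200 = 106 now. The away team offers 106 and keeps 200 − 106 = 94.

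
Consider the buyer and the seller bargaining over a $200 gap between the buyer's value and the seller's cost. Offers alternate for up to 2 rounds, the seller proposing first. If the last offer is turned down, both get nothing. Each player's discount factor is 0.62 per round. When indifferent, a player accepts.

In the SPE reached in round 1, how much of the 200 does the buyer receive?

124

Round 2 (the buyer proposes): rejection yields 0 for the seller; the buyer offers 0 and keeps 200.
Round 1 (the seller proposes): the buyer can get 200 next round, worth 0.62 × 200 = 124 now, so the seller offers 124, keeping 76.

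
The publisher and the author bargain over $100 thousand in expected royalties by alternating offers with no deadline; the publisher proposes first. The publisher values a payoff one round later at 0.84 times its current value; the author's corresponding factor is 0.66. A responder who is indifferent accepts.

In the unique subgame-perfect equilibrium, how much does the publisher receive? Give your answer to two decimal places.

In a stationary SPE each proposer offers the other exactly their discounted continuation value.
If the publisher keeps x when proposing and the author keeps y when proposing, then x = 100 − 0.66y and y = 100 − 0.84x.
Solving: x = 100(1 − 0.66) / (1 − 0.84·0.66) = 34 / 0.4456 ≈ 76.3016.
The author gets 100 − 76.3016 ≈ 23.6984.

76.30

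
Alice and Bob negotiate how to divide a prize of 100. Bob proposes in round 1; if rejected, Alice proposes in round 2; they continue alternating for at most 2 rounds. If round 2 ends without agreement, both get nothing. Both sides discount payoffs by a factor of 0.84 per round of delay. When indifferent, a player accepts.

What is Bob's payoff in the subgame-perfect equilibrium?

16

Solve by backward induction from round 2.
Round 2 (Alice proposes): Bob will accept anything ≥ 0, so Alice offers 0 and keeps 100.
Round 1 (Bob proposes): Alice can get 100 next round, worth 0.84 × 100 = 84 now. Bob offers 84 and keeps 100 − 84 = 16.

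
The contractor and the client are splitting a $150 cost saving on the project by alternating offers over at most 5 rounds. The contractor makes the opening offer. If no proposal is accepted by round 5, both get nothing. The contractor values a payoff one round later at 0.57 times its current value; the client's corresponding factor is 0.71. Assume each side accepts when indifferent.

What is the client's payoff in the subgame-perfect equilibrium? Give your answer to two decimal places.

Round 5 (the contractor proposes): the client will accept anything ≥ 0, so the contractor offers 0 and keeps 150.
Round 4 (the client proposes): the contractor can get 150 next round, worth 0.57 × 150 = 85.5 now. The client offers 85.5 and keeps 150 − 85.5 = 64.5.
Round 3 (the contractor proposes): the client can get 64.5 next round, worth 0.71 × 64.5 = 45.795 now; the contractor offers that and keeps 104.205.
Round 2 (the client proposes): the contractor can get 104.205 next round, worth 0.57 × 104.205 = 59.39685 now; the client offers that and keeps 90.60315.
Round 1 (the contractor proposes): the client can get 90.60315 next round, worth 0.71 × 90.60315 = 64.3282365 now. The contractor offers 64.3282365 and keeps 150 − 64.3282365 = 85.6717635.

64.33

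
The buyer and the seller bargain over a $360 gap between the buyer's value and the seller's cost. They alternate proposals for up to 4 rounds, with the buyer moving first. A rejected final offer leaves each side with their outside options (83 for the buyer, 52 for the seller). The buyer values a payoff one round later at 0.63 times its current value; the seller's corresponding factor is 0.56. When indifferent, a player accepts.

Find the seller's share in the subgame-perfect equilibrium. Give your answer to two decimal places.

Round 4 (the seller proposes): the buyer gets 83 if talks fail, so the seller offers 83 and keeps 277.
Round 3 (the buyer proposes): the seller can get 277 next round, worth 0.56 × 277 = 155.12 now. The buyer offers 155.12 and keeps 360 − 155.12 = 204.88.
Round 2 (the seller proposes): the buyer can get 204.88 next round, worth 0.63 × 204.88 = 129.0744 now; the seller offers that and keeps 230.9256.
Round 1 (the buyer proposes): the seller can get 230.9256 next round, worth 0.56 × 230.9256 = 129.318336 now; the buyer offers that and keeps 230.681664.

129.32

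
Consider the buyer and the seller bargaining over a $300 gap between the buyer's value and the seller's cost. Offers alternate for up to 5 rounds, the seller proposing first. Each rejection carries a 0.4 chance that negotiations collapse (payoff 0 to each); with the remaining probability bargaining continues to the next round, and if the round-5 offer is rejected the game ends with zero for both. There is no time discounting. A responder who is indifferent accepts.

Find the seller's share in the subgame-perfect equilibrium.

202.08

Round 5 (the seller proposes): rejection yields 0 for the buyer; the seller offers 0 and keeps 300.
Round 4 (the buyer proposes): rejecting gives the seller an expected 0.6 × 300 = 180, so the buyer offers 180, keeping 120.
Round 3 (the seller proposes): rejecting gives the buyer an expected 0.6 × 120 = 72; the seller offers that and keeps 228.
Round 2 (the buyer proposes): rejecting gives the seller an expected 0.6 × 228 = 136.8, so the buyer offers 136.8, keeping 163.2.
Round 1 (the seller proposes): rejecting gives the buyer an expected 0.6 × 163.2 = 97.92. The seller offers 97.92 and keeps 300 − 97.92 = 202.08.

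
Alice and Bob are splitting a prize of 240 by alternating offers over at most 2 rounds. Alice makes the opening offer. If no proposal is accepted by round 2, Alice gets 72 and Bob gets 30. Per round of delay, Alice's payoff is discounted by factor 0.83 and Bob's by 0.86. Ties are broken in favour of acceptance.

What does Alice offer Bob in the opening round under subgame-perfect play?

Round 2 (Bob proposes): Alice gets 72 if talks fail, so Bob offers 72 and keeps 168.
Round 1 (Alice proposes): Bob can get 168 next round, worth 0.86 × 168 = 144.48 now; Alice offers that and keeps 95.52.

144.48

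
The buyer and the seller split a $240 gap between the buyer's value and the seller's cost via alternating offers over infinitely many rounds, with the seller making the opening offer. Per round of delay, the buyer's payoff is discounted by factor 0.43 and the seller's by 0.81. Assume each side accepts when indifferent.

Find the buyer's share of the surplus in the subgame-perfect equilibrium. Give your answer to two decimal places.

30.09

Let x be the seller's share when the seller proposes and y be the buyer's share when the buyer proposes.
The buyer accepts iff offered ≥ 0.43·y, so x = 240 − 0.43y. Symmetrically y = 240 − 0.81x.
Substituting: x = 240 − 0.43(240 − 0.81x), giving x(1 − 0.81·0.43) = 240(1 − 0.43).
So x = 240 × 0.57 / 0.6517 ≈ 209.9125, and the buyer receives 240 − x ≈ 30.0875.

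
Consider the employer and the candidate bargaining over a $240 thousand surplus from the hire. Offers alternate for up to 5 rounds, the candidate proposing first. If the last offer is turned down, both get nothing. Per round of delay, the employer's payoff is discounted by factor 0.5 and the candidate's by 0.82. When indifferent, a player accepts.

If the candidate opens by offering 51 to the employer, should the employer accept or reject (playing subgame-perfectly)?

Round 5 (the candidate proposes): the employer will accept anything ≥ 0, so the candidate offers 0 and keeps 240.
Round 4 (the employer proposes): the candidate can get 240 next round, worth 0.82 × 240 = 196.8 now. The employer offers 196.8 and keeps 240 − 196.8 = 43.2.
Round 3 (the candidate proposes): the employer can get 43.2 next round, worth 0.5 × 43.2 = 21.6 now. The candidate offers 21.6 and keeps 240 − 21.6 = 218.4.
Round 2 (the employer proposes): the candidate can get 218.4 next round, worth 0.82 × 218.4 = 179.088 now; the employer offers that and keeps 60.912.
So by rejecting in round 1, the employer gets 60.912 next round, worth 0.5 × 60.912 = 30.456 now.
Offer 51 ≥ 30.456, so the employer accepts.

Accept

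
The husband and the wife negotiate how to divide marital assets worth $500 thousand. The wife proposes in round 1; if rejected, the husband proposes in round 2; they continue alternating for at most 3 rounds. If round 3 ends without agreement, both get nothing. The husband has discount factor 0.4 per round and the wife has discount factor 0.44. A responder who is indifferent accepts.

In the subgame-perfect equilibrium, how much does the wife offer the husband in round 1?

Work backward from the last round.
Round 3 (the wife proposes): the husband will accept anything ≥ 0, so the wife offers 0 and keeps 500.
Round 2 (the husband proposes): the wife can get 500 next round, worth 0.44 × 500 = 220 now. The husband offers 220 and keeps 500 − 220 = 280.
Round 1 (the wife proposes): the husband can get 280 next round, worth 0.4 × 280 = 112 now. The wife offers 112 and keeps 500 − 112 = 388.

112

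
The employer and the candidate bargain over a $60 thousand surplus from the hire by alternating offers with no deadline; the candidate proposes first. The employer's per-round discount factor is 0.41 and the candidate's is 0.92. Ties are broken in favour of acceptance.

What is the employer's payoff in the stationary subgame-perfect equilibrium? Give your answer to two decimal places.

3.16

When the candidate proposes, the employer accepts any offer worth at least 0.41 times what the employer would get by proposing next round; and vice versa.
This gives x = 60 − 0.41y and y = 60 − 0.92x, where x and y are each side's share when it proposes.
Hence (1 − 0.41·0.92)x = 60(1 − 0.41), i.e. 0.6228·x = 35.4.
x ≈ 56.8401; the employer's share is 60 − x ≈ 3.1599.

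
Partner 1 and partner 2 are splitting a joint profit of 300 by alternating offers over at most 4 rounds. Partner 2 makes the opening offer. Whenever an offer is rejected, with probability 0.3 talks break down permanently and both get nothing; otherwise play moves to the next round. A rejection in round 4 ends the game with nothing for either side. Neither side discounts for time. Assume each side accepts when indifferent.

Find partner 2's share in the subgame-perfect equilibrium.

134.1

By backward induction:
Round 4 (partner 1 proposes): rejection yields 0 for partner 2; partner 1 offers 0 and keeps 300.
Round 3 (partner 2 proposes): rejecting gives partner 1 an expected 0.7 × 300 = 210. Partner 2 offers 210 and keeps 300 − 210 = 90.
Round 2 (partner 1 proposes): rejecting gives partner 2 an expected 0.7 × 90 = 63, so partner 1 offers 63, keeping 237.
Round 1 (partner 2 proposes): rejecting gives partner 1 an expected 0.7 × 237 = 165.9, so partner 2 offers 165.9, keeping 134.1.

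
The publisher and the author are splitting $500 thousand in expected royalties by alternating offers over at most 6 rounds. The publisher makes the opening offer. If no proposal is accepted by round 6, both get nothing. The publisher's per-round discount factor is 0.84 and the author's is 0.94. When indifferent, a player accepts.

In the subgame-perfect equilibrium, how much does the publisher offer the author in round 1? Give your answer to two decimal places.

427.61

Work backward from the last round.
Round 6 (the author proposes): rejection yields 0 for the publisher; the author offers 0 and keeps 500.
Round 5 (the publisher proposes): the author can get 500 next round, worth 0.94 × 500 = 470 now; the publisher offers that and keeps 30.
Round 4 (the author proposes): the publisher can get 30 next round, worth 0.84 × 30 = 25.2 now. The author offers 25.2 and keeps 500 − 25.2 = 474.8.
Round 3 (the publisher proposes): the author can get 474.8 next round, worth 0.94 × 474.8 = 446.312 now; the publisher offers that and keeps 53.688.
Round 2 (the author proposes): the publisher can get 53.688 next round, worth 0.84 × 53.688 = 45.09792 now. The author offers 45.09792 and keeps 500 − 45.09792 = 454.90208.
Round 1 (the publisher proposes): the author can get 454.90208 next round, worth 0.94 × 454.90208 = 427.6079552 now. The publisher offers 427.6079552 and keeps 500 − 427.6079552 = 72.3920448.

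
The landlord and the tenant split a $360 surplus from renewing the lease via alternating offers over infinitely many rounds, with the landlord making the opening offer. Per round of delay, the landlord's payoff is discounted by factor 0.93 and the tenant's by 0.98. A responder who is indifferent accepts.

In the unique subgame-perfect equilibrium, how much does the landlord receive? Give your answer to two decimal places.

In a stationary SPE each proposer offers the other exactly their discounted continuation value.
If the landlord keeps x when proposing and the tenant keeps y when proposing, then x = 360 − 0.98y and y = 360 − 0.93x.
Solving: x = 360(1 − 0.98) / (1 − 0.93·0.98) = 7.2 / 0.0886 ≈ 81.2641.
The tenant gets 360 − 81.2641 ≈ 278.7359.

81.26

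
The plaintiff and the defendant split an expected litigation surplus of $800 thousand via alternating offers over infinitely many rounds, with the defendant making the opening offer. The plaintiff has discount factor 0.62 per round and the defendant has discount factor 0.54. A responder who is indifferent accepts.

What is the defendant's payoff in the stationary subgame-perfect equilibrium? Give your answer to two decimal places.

457.01

When the defendant proposes, the plaintiff accepts any offer worth at least 0.62 times what the plaintiff would get by proposing next round; and vice versa.
This gives x = 800 − 0.62y and y = 800 − 0.54x, where x and y are each side's share when it proposes.
Hence (1 − 0.62·0.54)x = 800(1 − 0.62), i.e. 0.6652·x = 304.
x ≈ 457.0054; the plaintiff's share is 800 − x ≈ 342.9946.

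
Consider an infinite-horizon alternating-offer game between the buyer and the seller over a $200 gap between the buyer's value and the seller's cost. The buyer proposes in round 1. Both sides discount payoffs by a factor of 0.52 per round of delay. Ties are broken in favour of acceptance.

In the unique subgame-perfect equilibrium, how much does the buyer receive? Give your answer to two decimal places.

In a stationary SPE each proposer offers the other exactly their discounted continuation value.
If the buyer keeps x when proposing and the seller keeps y when proposing, then x = 200 − 0.52y and y = 200 − 0.52x.
Solving: x = 200(1 − 0.52) / (1 − 0.52·0.52) = 96 / 0.7296 ≈ 131.5789.
The seller gets 200 − 131.5789 ≈ 68.4211.

131.58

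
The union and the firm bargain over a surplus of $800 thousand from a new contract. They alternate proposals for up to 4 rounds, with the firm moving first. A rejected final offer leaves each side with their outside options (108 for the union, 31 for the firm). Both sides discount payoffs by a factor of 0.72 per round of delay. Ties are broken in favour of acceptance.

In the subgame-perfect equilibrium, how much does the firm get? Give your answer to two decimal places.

Round 4 (the union proposes): the firm gets 31 if talks fail, so the union offers 31 and keeps 769.
Round 3 (the firm proposes): the union can get 769 next round, worth 0.72 × 769 = 553.68 now, so the firm offers 553.68, keeping 246.32.
Round 2 (the union proposes): the firm can get 246.32 next round, worth 0.72 × 246.32 = 177.3504 now. The union offers 177.3504 and keeps 800 − 177.3504 = 622.6496.
Round 1 (the firm proposes): the union can get 622.6496 next round, worth 0.72 × 622.6496 = 448.307712 now. The firm offers 448.307712 and keeps 800 − 448.307712 = 351.692288.

351.69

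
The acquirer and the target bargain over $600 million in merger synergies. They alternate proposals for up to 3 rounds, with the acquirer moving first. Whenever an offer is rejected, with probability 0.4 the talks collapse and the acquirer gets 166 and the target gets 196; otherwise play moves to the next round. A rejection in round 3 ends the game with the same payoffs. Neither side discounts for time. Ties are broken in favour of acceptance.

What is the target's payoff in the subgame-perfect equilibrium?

By backward induction:
Round 3 (the acquirer proposes): the target gets 196 if talks fail, so the acquirer offers 196 and keeps 404.
Round 2 (the target proposes): rejecting gives the acquirer an expected 0.6 × 404 + 0.4 × 166 = 308.8, so the target offers 308.8, keeping 291.2.
Round 1 (the acquirer proposes): rejecting gives the target an expected 0.6 × 291.2 + 0.4 × 196 = 253.12, so the acquirer offers 253.12, keeping 346.88.

253.12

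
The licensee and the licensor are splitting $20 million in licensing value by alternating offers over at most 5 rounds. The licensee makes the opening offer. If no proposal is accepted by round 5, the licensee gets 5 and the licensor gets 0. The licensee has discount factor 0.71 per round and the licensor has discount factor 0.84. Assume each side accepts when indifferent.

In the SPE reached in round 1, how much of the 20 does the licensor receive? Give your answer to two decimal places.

7.78

Round 5 (the licensee proposes): rejection yields 0 for the licensor; the licensee offers 0 and keeps 20.
Round 4 (the licensor proposes): the licensee can get 20 next round, worth 0.71 × 20 = 14.2 now. The licensor offers 14.2 and keeps 20 − 14.2 = 5.8.
Round 3 (the licensee proposes): the licensor can get 5.8 next round, worth 0.84 × 5.8 = 4.872 now, so the licensee offers 4.872, keeping 15.128.
Round 2 (the licensor proposes): the licensee can get 15.128 next round, worth 0.71 × 15.128 = 10.74088 now; the licensor offers that and keeps 9.25912.
Round 1 (the licensee proposes): the licensor can get 9.25912 next round, worth 0.84 × 9.25912 = 7.7776608 now, so the licensee offers 7.7776608, keeping 12.2223392.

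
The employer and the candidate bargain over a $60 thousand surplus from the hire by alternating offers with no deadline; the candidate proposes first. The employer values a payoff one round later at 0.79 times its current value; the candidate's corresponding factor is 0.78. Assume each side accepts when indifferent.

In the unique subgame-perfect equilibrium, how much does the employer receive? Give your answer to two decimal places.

Let x be the candidate's share when the candidate proposes and y be the employer's share when the employer proposes.
The employer accepts iff offered ≥ 0.79·y, so x = 60 − 0.79y. Symmetrically y = 60 − 0.78x.
Substituting: x = 60 − 0.79(60 − 0.78x), giving x(1 − 0.78·0.79) = 60(1 − 0.79).
So x = 60 × 0.21 / 0.3838 ≈ 32.8296, and the employer receives 60 − x ≈ 27.1704.

27.17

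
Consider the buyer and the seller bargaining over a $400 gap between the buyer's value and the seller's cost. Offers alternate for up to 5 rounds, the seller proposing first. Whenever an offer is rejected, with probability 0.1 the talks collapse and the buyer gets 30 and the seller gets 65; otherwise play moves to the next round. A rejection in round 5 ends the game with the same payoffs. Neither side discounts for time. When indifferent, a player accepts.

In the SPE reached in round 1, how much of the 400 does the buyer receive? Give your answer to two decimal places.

Round 5 (the seller proposes): the buyer gets 30 if talks fail, so the seller offers 30 and keeps 370.
Round 4 (the buyer proposes): rejecting gives the seller an expected 0.9 × 370 + 0.1 × 65 = 339.5. The buyer offers 339.5 and keeps 400 − 339.5 = 60.5.
Round 3 (the seller proposes): rejecting gives the buyer an expected 0.9 × 60.5 + 0.1 × 30 = 57.45. The seller offers 57.45 and keeps 400 − 57.45 = 342.55.
Round 2 (the buyer proposes): rejecting gives the seller an expected 0.9 × 342.55 + 0.1 × 65 = 314.795. The buyer offers 314.795 and keeps 400 − 314.795 = 85.205.
Round 1 (the seller proposes): rejecting gives the buyer an expected 0.9 × 85.205 + 0.1 × 30 = 79.6845; the seller offers that and keeps 320.3155.

79.68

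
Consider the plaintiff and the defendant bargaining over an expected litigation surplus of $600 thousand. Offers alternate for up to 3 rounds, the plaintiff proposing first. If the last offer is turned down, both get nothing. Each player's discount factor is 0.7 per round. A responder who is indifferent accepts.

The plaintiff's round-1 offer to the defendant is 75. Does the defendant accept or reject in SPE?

Reject

Work out the defendant's continuation value if the offer is rejected.
Round 3 (the plaintiff proposes): the defendant will accept anything ≥ 0, so the plaintiff offers 0 and keeps 600.
Round 2 (the defendant proposes): the plaintiff can get 600 next round, worth 0.7 × 600 = 420 now. The defendant offers 420 and keeps 600 − 420 = 180.
So by rejecting in round 1, the defendant gets 180 next round, worth 0.7 × 180 = 126 now.
Offer 75 < 126, so the defendant rejects.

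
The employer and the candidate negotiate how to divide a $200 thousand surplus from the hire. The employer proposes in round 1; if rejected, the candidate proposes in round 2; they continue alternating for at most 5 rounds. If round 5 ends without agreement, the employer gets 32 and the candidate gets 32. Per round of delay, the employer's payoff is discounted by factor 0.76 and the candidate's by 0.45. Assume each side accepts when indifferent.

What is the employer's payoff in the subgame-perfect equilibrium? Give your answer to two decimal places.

167.27

Round 5 (the employer proposes): the candidate gets 32 if talks fail, so the employer offers 32 and keeps 168.
Round 4 (the candidate proposes): the employer can get 168 next round, worth 0.76 × 168 = 127.68 now; the candidate offers that and keeps 72.32.
Round 3 (the employer proposes): the candidate can get 72.32 next round, worth 0.45 × 72.32 = 32.544 now, so the employer offers 32.544, keeping 167.456.
Round 2 (the candidate proposes): the employer can get 167.456 next round, worth 0.76 × 167.456 = 127.26656 now; the candidate offers that and keeps 72.73344.
Round 1 (the employer proposes): the candidate can get 72.73344 next round, worth 0.45 × 72.73344 = 32.730048 now; the employer offers that and keeps 167.269952.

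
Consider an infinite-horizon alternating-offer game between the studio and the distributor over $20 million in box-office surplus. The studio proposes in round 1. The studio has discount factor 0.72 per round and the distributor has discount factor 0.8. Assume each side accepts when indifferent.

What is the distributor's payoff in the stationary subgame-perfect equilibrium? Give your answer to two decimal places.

10.57

When the studio proposes, the distributor accepts any offer worth at least 0.8 times what the distributor would get by proposing next round; and vice versa.
This gives x = 20 − 0.8y and y = 20 − 0.72x, where x and y are each side's share when it proposes.
Hence (1 − 0.8·0.72)x = 20(1 − 0.8), i.e. 0.424·x = 4.
x ≈ 9.4340; the distributor's share is 20 − x ≈ 10.5660.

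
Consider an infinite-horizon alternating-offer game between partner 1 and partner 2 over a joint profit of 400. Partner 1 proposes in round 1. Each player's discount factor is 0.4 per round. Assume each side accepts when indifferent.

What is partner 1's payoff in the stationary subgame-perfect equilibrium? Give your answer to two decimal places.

285.71

In a stationary SPE each proposer offers the other exactly their discounted continuation value.
If partner 1 keeps x when proposing and partner 2 keeps y when proposing, then x = 400 − 0.4y and y = 400 − 0.4x.
Solving: x = 400(1 − 0.4) / (1 − 0.4·0.4) = 240 / 0.84 ≈ 285.7143.
Partner 2 gets 400 − 285.7143 ≈ 114.2857.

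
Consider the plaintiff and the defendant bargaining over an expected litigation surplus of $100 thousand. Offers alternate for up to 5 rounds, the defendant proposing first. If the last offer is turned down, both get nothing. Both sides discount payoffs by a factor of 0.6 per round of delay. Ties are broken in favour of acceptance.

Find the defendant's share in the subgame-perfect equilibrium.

67.36

Work backward from the last round.
Round 5 (the defendant proposes): the plaintiff will accept anything ≥ 0, so the defendant offers 0 and keeps 100.
Round 4 (the plaintiff proposes): the defendant can get 100 next round, worth 0.6 × 100 = 60 now. The plaintiff offers 60 and keeps 100 − 60 = 40.
Round 3 (the defendant proposes): the plaintiff can get 40 next round, worth 0.6 × 40 = 24 now, so the defendant offers 24, keeping 76.
Round 2 (the plaintiff proposes): the defendant can get 76 next round, worth 0.6 × 76 = 45.6 now, so the plaintiff offers 45.6, keeping 54.4.
Round 1 (the defendant proposes): the plaintiff can get 54.4 next round, worth 0.6 × 54.4 = 32.64 now. The defendant offers 32.64 and keeps 100 − 32.64 = 67.36.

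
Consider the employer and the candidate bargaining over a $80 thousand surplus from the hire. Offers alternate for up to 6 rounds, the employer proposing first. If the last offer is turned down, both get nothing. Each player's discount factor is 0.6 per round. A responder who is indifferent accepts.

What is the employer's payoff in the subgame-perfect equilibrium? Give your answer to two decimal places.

47.67

Work backward from the last round.
Round 6 (the candidate proposes): rejection yields 0 for the employer; the candidate offers 0 and keeps 80.
Round 5 (the employer proposes): the candidate can get 80 next round, worth 0.6 × 80 = 48 now. The employer offers 48 and keeps 80 − 48 = 32.
Round 4 (the candidate proposes): the employer can get 32 next round, worth 0.6 × 32 = 19.2 now, so the candidate offers 19.2, keeping 60.8.
Round 3 (the employer proposes): the candidate can get 60.8 next round, worth 0.6 × 60.8 = 36.48 now, so the employer offers 36.48, keeping 43.52.
Round 2 (the candidate proposes): the employer can get 43.52 next round, worth 0.6 × 43.52 = 26.112 now, so the candidate offers 26.112, keeping 53.888.
Round 1 (the employer proposes): the candidate can get 53.888 next round, worth 0.6 × 53.888 = 32.3328 now, so the employer offers 32.3328, keeping 47.6672.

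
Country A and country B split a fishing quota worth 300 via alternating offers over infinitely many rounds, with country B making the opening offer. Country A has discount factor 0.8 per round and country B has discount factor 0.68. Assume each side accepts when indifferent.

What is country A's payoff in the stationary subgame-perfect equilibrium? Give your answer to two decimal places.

168.42

In a stationary SPE each proposer offers the other exactly their discounted continuation value.
If country B keeps x when proposing and country A keeps y when proposing, then x = 300 − 0.8y and y = 300 − 0.68x.
Solving: x = 300(1 − 0.8) / (1 − 0.68·0.8) = 60 / 0.456 ≈ 131.5789.
Country A gets 300 − 131.5789 ≈ 168.4211.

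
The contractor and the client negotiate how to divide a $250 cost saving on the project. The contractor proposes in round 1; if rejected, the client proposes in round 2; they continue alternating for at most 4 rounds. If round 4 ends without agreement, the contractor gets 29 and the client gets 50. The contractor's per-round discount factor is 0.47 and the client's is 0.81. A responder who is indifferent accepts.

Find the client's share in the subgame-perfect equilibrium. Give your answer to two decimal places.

Round 4 (the client proposes): the contractor gets 29 if talks fail, so the client offers 29 and keeps 221.
Round 3 (the contractor proposes): the client can get 221 next round, worth 0.81 × 221 = 179.01 now, so the contractor offers 179.01, keeping 70.99.
Round 2 (the client proposes): the contractor can get 70.99 next round, worth 0.47 × 70.99 = 33.3653 now. The client offers 33.3653 and keeps 250 − 33.3653 = 216.6347.
Round 1 (the contractor proposes): the client can get 216.6347 next round, worth 0.81 × 216.6347 = 175.474107 now; the contractor offers that and keeps 74.525893.

175.47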